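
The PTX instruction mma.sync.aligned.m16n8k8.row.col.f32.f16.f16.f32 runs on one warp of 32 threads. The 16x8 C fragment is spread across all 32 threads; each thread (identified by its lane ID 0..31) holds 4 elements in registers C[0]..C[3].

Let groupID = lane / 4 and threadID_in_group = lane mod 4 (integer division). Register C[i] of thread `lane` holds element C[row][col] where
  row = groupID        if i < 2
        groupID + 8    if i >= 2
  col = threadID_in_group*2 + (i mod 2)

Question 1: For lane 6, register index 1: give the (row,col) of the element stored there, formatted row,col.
lane 6⇒6/4=1, 6 mod 4=2
i=1  r:1+0⇒1  c:2·2+1⇒5

1,5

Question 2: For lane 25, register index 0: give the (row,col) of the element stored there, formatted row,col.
6,2

lane 25=>25/4=6, 25 mod 4=1
i=0  r:6+0=>6  c:2·1+0=>2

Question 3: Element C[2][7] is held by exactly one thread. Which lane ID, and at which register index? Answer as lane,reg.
11,1

r=2⇒gr=2,Rb=0  c=7⇒th=3,odd=1
L=2*4+3=11  i=0*2+1=1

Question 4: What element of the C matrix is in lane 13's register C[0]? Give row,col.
L=13->gid=13>>2=3, tid=13&3=1
[0]->row 3+0=3  col 1·2+0=2

3,2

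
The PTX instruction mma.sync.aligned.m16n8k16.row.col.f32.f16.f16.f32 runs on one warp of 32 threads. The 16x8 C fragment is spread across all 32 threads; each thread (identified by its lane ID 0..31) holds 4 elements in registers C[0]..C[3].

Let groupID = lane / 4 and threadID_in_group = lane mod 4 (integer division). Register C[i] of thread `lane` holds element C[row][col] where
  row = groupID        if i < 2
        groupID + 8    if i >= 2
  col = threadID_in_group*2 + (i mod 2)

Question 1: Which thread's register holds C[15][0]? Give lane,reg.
r=15->g=7,rb=1  c=0->t=0,b0=0
L=7*4+0=28  i=1*2+0=2

28,2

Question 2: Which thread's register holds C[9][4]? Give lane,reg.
r=9->g=1,rb=1  c=4->t=2,b0=0
L=1*4+2=6  i=1*2+0=2

6,2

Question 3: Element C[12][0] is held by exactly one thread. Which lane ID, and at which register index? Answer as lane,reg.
r=12->g=4,rb=1  c=0->t=0,b0=0
L=4*4+0=16  i=1*2+0=2

16,2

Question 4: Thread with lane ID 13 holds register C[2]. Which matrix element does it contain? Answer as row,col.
lane 13->13/4=3, 13 mod 4=1
i=2  r:3+8->11  c:2·1+0->2

11,2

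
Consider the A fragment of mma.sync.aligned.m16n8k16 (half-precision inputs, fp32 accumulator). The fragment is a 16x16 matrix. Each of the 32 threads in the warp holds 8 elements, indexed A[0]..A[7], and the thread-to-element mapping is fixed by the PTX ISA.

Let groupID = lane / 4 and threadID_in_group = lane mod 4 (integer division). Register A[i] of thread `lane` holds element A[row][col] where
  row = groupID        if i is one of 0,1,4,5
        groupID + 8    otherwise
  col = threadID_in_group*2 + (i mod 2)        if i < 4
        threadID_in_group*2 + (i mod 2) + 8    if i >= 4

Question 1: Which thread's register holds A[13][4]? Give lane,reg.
22,2

r:13=>grp=5,rB=1  c:4=>cB=0,tig=2,lo=0
L=5*4+2=22  i=0*4+1*2+0=2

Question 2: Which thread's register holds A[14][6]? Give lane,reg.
r:14=>grp=6,rB=1  c:6=>cB=0,tig=3,lo=0
L=6*4+3=27  i=0*4+1*2+0=2

27,2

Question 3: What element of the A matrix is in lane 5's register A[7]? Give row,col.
lane 5: gid=1 (5/4), tid=1 (5%4)
i=7: r=1+8=9, c=1*2+1+8=11

9,11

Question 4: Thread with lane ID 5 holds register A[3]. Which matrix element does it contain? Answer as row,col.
L=5⇒gr=5>>2=1, th=5&3=1
[3]⇒row 1+8=9  col 1·2+1+0=3

9,3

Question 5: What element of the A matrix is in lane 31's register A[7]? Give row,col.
lane 31: gr=7 (31/4), th=3 (31%4)
i=7: r=7+8=15, c=3*2+1+8=15

15,15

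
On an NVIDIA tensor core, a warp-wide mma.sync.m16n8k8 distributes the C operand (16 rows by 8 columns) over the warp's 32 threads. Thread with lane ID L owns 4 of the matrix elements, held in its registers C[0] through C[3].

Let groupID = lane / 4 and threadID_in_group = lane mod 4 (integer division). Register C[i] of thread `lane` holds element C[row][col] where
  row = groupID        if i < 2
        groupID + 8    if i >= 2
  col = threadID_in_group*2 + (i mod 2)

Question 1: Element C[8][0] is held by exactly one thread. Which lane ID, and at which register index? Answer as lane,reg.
r=8->g=0,rb=1  c=0->t=0,b0=0
L=0*4+0=0  i=1*2+0=2

0,2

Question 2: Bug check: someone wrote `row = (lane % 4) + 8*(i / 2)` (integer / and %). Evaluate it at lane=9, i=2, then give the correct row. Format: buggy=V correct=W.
`(lane % 4) + 8*(i / 2)`[9,2]->9
9: g=2,t=1
[2] (2+8,1*2+0) = (10,2)
row: 9 vs 10

buggy=9 correct=10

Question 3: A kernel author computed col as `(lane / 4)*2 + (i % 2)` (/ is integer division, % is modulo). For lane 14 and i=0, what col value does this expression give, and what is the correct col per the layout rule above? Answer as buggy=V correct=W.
`(lane / 4)*2 + (i % 2)`[14,0]=>6
lane 14=>14/4=3, 14 mod 4=2
i=0  r:3+0=>3  c:2·2+0=>4
col: 6 vs 4

buggy=6 correct=4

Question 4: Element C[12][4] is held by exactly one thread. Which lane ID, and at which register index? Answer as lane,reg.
18,2

r=12→G=4,rhi=1  c=4→T=2,p=0
L=4*4+2=18  i=1*2+0=2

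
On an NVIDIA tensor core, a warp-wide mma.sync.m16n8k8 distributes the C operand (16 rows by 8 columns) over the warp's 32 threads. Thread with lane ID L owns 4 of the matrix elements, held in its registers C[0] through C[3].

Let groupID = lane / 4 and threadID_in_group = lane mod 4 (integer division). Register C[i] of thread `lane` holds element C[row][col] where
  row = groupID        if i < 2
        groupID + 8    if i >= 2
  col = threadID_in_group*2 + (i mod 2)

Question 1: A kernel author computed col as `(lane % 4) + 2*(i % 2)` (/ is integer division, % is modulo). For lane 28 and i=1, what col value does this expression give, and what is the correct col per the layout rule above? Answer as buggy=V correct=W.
buggy=2 correct=1

`(lane % 4) + 2*(i % 2)`[28,1]→2
L=28→G=28>>2=7, T=28&3=0
[1]→row 7+0=7  col 0·2+1=1
col: 2 vs 1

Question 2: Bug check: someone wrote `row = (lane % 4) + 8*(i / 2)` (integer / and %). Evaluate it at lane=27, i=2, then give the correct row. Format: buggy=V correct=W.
buggy=11 correct=14

`(lane % 4) + 8*(i / 2)`[27,2]⇒11
27: gr=6,th=3
[2] (6+8,3*2+0) = (14,6)
row: 11 vs 14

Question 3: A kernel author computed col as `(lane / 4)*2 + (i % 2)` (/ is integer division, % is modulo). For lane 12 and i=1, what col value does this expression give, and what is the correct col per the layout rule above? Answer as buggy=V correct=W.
`(lane / 4)*2 + (i % 2)`[12,1]->7
12: gid=3,tid=0
[1] (3+0,0*2+1) = (3,1)
col: 7 vs 1

buggy=7 correct=1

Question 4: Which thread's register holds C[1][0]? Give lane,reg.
4,0

r: 1->gid=1,r8=0  c: 0->tid=0,i&1=0
L=1*4+0=4  i=0*2+0=0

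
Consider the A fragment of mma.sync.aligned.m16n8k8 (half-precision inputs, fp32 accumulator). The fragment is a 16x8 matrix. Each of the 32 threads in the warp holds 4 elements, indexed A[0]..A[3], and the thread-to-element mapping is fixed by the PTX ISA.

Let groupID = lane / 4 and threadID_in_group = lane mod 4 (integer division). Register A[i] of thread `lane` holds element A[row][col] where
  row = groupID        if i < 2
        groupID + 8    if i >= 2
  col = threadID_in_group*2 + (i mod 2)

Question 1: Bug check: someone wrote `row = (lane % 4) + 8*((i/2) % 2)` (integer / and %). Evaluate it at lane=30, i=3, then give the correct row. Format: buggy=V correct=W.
`(lane % 4) + 8*((i/2) % 2)`[30,3]→10
L=30→G=30>>2=7, T=30&3=2
[3]→row 7+8=15  col 2·2+1=5
row: 10 vs 15

buggy=10 correct=15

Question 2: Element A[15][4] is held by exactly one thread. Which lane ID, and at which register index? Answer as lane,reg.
r:15=>grp=7,rB=1  c:4=>tig=2,lo=0
L=7*4+2=30  i=1*2+0=2

30,2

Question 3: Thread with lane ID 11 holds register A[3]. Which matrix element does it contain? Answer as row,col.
10,7

L=11->g=11>>2=2, t=11&3=3
[3]->row 2+8=10  col 3·2+1=7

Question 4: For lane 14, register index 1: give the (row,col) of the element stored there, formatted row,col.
3,5

L=14->gid=14>>2=3, tid=14&3=2
[1]->row 3+0=3  col 2·2+1=5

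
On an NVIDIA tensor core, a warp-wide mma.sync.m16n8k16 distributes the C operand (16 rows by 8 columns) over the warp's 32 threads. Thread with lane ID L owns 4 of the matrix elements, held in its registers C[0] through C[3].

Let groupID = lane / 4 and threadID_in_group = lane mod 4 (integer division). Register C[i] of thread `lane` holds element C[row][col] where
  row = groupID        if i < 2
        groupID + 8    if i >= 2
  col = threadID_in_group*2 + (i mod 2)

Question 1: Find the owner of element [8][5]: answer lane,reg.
r=8→G=0,rhi=1  c=5→T=2,p=1
L=0*4+2=2  i=1*2+1=3

2,3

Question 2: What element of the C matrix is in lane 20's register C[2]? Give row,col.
13,0

20: grp=5,tig=0
[2] (5+8,0*2+0) = (13,0)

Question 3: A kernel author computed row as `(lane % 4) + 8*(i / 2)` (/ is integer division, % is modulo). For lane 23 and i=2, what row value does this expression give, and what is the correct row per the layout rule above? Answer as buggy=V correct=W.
`(lane % 4) + 8*(i / 2)`[23,2]->11
23: g=5,t=3
[2] (5+8,3*2+0) = (13,6)
row: 11 vs 13

buggy=11 correct=13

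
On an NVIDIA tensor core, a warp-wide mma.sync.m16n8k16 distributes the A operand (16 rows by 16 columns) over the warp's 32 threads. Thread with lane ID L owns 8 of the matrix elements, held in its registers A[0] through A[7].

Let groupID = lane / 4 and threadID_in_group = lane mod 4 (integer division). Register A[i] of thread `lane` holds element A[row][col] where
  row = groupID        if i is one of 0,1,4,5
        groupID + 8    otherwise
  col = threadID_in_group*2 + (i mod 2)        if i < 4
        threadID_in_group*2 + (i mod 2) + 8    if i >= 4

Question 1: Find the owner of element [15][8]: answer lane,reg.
28,6

r:15=>grp=7,rB=1  c:8=>cB=1,tig=0,lo=0
L=7*4+0=28  i=1*4+1*2+0=6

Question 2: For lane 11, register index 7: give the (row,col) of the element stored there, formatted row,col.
10,15

lane 11: gr=2 (11/4), th=3 (11%4)
i=7: r=2+8=10, c=3*2+1+8=15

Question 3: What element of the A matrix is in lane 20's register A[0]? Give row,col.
5,0

lane 20: G=5 (20/4), T=0 (20%4)
i=0: r=5+0=5, c=0*2+0+0=0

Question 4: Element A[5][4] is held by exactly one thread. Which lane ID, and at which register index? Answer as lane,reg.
22,0

r=5⇒gr=5,Rb=0  c=4⇒Cb=0,th=2,odd=0
L=5*4+2=22  i=0*4+0*2+0=0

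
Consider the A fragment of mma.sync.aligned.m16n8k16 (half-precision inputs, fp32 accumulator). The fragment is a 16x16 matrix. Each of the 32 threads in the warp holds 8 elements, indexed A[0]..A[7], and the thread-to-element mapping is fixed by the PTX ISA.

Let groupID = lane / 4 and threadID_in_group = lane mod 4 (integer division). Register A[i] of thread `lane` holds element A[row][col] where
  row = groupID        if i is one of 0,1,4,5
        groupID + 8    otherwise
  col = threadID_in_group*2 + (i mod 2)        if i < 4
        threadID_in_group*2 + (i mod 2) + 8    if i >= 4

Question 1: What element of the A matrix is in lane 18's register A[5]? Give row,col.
18: G=4,T=2
[5] (4+0,2*2+1+8) = (4,13)

4,13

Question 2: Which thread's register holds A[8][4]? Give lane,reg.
2,2

r:8=>grp=0,rB=1  c:4=>cB=0,tig=2,lo=0
L=0*4+2=2  i=0*4+1*2+0=2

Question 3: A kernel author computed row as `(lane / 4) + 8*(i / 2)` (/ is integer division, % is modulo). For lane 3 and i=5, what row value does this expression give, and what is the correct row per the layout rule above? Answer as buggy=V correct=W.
`(lane / 4) + 8*(i / 2)`[3,5]->16
lane 3->3/4=0, 3 mod 4=3
i=5  r:0+0->0  c:2·3+1+8->15
row: 16 vs 0

buggy=16 correct=0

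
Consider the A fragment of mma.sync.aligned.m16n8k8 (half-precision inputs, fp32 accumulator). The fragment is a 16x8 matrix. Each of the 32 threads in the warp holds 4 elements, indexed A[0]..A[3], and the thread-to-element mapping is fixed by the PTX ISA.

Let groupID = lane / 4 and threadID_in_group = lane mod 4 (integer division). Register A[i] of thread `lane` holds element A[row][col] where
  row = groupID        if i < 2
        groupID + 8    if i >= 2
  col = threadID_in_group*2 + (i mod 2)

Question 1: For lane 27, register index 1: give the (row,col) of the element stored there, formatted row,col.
lane 27: grp=6 (27/4), tig=3 (27%4)
i=1: r=6+0=6, c=3*2+1=7

6,7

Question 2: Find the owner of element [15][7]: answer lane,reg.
31,3

r: 15->gid=7,r8=1  c: 7->tid=3,i&1=1
L=7*4+3=31  i=1*2+1=3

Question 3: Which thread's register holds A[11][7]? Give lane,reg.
15,3

r=11⇒gr=3,Rb=1  c=7⇒th=3,odd=1
L=3*4+3=15  i=1*2+1=3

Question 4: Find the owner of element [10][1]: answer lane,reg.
8,3

r=10→G=2,rhi=1  c=1→T=0,p=1
L=2*4+0=8  i=1*2+1=3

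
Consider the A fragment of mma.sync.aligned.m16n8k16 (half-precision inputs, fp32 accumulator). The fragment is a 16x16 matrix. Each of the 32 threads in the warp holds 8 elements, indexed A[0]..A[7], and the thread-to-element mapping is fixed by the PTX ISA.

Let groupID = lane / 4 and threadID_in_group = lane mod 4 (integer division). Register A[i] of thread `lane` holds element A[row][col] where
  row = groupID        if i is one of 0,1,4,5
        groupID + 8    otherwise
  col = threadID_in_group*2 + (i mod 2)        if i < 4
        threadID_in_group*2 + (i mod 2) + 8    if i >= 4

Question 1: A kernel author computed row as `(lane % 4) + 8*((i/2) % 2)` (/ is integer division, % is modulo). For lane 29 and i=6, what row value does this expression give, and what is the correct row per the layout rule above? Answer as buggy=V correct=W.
`(lane % 4) + 8*((i/2) % 2)`[29,6]->9
29: g=7,t=1
[6] (7+8,1*2+0+8) = (15,10)
row: 9 vs 15

buggy=9 correct=15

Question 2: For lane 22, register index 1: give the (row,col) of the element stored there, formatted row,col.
L=22->gid=22>>2=5, tid=22&3=2
[1]->row 5+0=5  col 2·2+1+0=5

5,5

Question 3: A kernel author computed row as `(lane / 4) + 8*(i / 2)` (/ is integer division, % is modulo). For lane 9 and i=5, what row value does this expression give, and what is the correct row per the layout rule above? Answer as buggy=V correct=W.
`(lane / 4) + 8*(i / 2)`[9,5]->18
9: gid=2,tid=1
[5] (2+0,1*2+1+8) = (2,11)
row: 18 vs 2

buggy=18 correct=2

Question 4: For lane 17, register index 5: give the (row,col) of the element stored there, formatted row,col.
17: gr=4,th=1
[5] (4+0,1*2+1+8) = (4,11)

4,11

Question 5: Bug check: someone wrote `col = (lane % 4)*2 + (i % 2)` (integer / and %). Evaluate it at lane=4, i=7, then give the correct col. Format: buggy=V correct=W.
`(lane % 4)*2 + (i % 2)`[4,7]→1
L=4→G=4>>2=1, T=4&3=0
[7]→row 1+8=9  col 0·2+1+8=9
col: 1 vs 9

buggy=1 correct=9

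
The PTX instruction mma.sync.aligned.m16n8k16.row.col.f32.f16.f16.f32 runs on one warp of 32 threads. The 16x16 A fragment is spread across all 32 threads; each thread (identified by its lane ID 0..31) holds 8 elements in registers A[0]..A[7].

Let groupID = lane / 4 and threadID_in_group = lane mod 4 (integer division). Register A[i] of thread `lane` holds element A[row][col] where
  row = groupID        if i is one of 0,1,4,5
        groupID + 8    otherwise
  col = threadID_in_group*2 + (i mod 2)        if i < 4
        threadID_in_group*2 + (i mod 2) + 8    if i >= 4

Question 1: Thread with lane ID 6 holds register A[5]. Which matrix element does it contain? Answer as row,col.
1,13

lane 6->6/4=1, 6 mod 4=2
i=5  r:1+0->1  c:2·2+1+8->13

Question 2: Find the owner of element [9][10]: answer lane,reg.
r:9=>grp=1,rB=1  c:10=>cB=1,tig=1,lo=0
L=1*4+1=5  i=1*4+1*2+0=6

5,6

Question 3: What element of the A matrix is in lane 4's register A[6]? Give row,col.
lane 4: G=1 (4/4), T=0 (4%4)
i=6: r=1+8=9, c=0*2+0+8=8

9,8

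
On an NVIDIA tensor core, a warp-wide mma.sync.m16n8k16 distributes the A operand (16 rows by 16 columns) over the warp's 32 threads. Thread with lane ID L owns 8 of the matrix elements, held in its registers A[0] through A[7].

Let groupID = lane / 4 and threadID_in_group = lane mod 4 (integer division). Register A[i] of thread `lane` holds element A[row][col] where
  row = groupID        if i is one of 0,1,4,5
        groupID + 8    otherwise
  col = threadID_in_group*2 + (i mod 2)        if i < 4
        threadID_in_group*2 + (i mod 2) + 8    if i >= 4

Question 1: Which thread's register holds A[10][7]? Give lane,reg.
r: 10->gid=2,r8=1  c: 7->c8=0,tid=3,i&1=1
L=2*4+3=11  i=0*4+1*2+1=3

11,3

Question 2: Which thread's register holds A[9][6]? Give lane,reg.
r=9⇒gr=1,Rb=1  c=6⇒Cb=0,th=3,odd=0
L=1*4+3=7  i=0*4+1*2+0=2

7,2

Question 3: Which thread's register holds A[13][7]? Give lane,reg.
23,3

r: 13->gid=5,r8=1  c: 7->c8=0,tid=3,i&1=1
L=5*4+3=23  i=0*4+1*2+1=3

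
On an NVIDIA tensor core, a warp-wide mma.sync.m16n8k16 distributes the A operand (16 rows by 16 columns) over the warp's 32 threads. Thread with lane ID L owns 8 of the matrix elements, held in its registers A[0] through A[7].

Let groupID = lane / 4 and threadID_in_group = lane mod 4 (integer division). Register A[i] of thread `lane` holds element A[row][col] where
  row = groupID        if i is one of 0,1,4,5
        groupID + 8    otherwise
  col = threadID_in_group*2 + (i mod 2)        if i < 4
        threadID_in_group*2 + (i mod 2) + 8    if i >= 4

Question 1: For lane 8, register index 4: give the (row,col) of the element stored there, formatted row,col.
2,8

lane 8: gid=2 (8/4), tid=0 (8%4)
i=4: r=2+0=2, c=0*2+0+8=8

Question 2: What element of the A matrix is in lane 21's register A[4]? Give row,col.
5,10

L=21⇒gr=21>>2=5, th=21&3=1
[4]⇒row 5+0=5  col 1·2+0+8=10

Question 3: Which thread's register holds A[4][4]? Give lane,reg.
18,0

r=4⇒gr=4,Rb=0  c=4⇒Cb=0,th=2,odd=0
L=4*4+2=18  i=0*4+0*2+0=0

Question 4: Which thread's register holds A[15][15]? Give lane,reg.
r: 15->gid=7,r8=1  c: 15->c8=1,tid=3,i&1=1
L=7*4+3=31  i=1*4+1*2+1=7

31,7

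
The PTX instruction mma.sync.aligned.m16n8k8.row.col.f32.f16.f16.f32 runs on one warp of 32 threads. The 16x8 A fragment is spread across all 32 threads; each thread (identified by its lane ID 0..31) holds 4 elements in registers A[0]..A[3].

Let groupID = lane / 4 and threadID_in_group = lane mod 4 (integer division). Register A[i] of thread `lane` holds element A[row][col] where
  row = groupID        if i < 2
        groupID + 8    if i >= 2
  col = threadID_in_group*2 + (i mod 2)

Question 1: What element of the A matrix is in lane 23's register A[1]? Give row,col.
23: g=5,t=3
[1] (5+0,3*2+1) = (5,7)

5,7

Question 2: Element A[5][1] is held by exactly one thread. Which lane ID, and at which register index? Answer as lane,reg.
r=5→G=5,rhi=0  c=1→T=0,p=1
L=5*4+0=20  i=0*2+1=1

20,1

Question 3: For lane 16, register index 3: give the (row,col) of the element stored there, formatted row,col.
lane 16: grp=4 (16/4), tig=0 (16%4)
i=3: r=4+8=12, c=0*2+1=1

12,1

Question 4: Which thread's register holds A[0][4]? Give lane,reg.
r:0=>grp=0,rB=0  c:4=>tig=2,lo=0
L=0*4+2=2  i=0*2+0=0

2,0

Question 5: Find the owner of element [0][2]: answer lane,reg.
1,0

r=0->g=0,rb=0  c=2->t=1,b0=0
L=0*4+1=1  i=0*2+0=0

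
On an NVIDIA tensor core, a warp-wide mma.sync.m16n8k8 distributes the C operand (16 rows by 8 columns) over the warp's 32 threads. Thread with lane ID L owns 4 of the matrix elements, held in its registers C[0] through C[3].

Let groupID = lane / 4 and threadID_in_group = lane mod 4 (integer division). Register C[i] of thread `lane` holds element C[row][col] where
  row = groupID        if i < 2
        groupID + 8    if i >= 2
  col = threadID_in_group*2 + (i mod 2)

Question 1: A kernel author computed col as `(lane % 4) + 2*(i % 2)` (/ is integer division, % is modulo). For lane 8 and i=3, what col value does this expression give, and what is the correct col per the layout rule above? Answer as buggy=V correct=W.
`(lane % 4) + 2*(i % 2)`[8,3]->2
8: gid=2,tid=0
[3] (2+8,0*2+1) = (10,1)
col: 2 vs 1

buggy=2 correct=1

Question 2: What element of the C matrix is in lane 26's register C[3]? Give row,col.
lane 26->26/4=6, 26 mod 4=2
i=3  r:6+8->14  c:2·2+1->5

14,5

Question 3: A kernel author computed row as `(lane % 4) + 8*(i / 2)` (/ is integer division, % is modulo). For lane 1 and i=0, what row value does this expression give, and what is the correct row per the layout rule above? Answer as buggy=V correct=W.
`(lane % 4) + 8*(i / 2)`[1,0]→1
L=1→G=1>>2=0, T=1&3=1
[0]→row 0+0=0  col 1·2+0=2
row: 1 vs 0

buggy=1 correct=0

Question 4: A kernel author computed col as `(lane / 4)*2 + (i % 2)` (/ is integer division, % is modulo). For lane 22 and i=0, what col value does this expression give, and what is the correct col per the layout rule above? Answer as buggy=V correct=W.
buggy=10 correct=4

`(lane / 4)*2 + (i % 2)`[22,0]->10
L=22->gid=22>>2=5, tid=22&3=2
[0]->row 5+0=5  col 2·2+0=4
col: 10 vs 4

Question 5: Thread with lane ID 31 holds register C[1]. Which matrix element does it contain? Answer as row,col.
7,7

lane 31: gr=7 (31/4), th=3 (31%4)
i=1: r=7+0=7, c=3*2+1=7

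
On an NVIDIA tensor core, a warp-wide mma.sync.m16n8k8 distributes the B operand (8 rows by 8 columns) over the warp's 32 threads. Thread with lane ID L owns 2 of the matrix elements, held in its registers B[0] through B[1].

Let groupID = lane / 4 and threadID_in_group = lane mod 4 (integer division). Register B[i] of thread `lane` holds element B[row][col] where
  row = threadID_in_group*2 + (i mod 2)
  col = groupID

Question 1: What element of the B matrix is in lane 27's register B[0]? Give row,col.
6,6

lane 27->27/4=6, 27 mod 4=3
i=0  r:2·3+0->6  c:6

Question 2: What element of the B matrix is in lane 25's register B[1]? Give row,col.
3,6

L=25->g=25>>2=6, t=25&3=1
[1]->row 1·2+1=3  col g=6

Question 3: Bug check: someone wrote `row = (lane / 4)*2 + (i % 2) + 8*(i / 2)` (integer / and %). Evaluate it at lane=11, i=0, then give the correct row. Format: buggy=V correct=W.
`(lane / 4)*2 + (i % 2) + 8*(i / 2)`[11,0]→4
lane 11: G=2 (11/4), T=3 (11%4)
i=0: r=3*2+0=6, c=G=2
row: 4 vs 6

buggy=4 correct=6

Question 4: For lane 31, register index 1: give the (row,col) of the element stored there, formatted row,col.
7,7

lane 31: gr=7 (31/4), th=3 (31%4)
i=1: r=3*2+1=7, c=gr=7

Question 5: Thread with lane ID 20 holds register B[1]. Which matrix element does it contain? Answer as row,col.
1,5

lane 20⇒20/4=5, 20 mod 4=0
i=1  r:2·0+1⇒1  c:5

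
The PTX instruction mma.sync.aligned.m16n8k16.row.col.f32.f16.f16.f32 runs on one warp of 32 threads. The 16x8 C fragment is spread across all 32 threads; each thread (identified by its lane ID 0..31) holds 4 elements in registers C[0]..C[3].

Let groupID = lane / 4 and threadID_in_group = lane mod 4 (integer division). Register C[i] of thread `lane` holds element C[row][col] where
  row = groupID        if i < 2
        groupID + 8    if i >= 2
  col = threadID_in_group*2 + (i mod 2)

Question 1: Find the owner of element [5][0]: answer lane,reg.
20,0

r=5⇒gr=5,Rb=0  c=0⇒th=0,odd=0
L=5*4+0=20  i=0*2+0=0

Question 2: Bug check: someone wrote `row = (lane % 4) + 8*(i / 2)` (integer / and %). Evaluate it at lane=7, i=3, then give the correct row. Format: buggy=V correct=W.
buggy=11 correct=9

`(lane % 4) + 8*(i / 2)`[7,3]⇒11
7: gr=1,th=3
[3] (1+8,3*2+1) = (9,7)
row: 11 vs 9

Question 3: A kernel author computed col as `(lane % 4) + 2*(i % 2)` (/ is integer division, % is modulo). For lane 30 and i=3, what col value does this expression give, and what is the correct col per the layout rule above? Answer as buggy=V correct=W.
buggy=4 correct=5

`(lane % 4) + 2*(i % 2)`[30,3]=>4
30: grp=7,tig=2
[3] (7+8,2*2+1) = (15,5)
col: 4 vs 5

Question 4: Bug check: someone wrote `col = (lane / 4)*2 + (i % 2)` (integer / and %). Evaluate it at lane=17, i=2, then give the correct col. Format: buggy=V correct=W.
`(lane / 4)*2 + (i % 2)`[17,2]->8
L=17->g=17>>2=4, t=17&3=1
[2]->row 4+8=12  col 1·2+0=2
col: 8 vs 2

buggy=8 correct=2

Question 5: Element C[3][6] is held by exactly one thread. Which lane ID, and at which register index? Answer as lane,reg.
15,0

r: 3->gid=3,r8=0  c: 6->tid=3,i&1=0
L=3*4+3=15  i=0*2+0=0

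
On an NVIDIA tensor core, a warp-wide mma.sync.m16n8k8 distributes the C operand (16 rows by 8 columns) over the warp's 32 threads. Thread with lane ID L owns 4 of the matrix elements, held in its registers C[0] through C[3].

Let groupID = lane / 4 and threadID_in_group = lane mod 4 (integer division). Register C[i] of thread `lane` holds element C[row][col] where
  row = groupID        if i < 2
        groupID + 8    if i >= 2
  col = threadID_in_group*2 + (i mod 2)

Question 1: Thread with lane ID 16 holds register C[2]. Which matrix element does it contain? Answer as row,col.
L=16->gid=16>>2=4, tid=16&3=0
[2]->row 4+8=12  col 0·2+0=0

12,0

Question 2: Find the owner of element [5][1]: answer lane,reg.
r: 5->gid=5,r8=0  c: 1->tid=0,i&1=1
L=5*4+0=20  i=0*2+1=1

20,1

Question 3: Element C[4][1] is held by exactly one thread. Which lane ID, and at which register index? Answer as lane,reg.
16,1

r=4⇒gr=4,Rb=0  c=1⇒th=0,odd=1
L=4*4+0=16  i=0*2+1=1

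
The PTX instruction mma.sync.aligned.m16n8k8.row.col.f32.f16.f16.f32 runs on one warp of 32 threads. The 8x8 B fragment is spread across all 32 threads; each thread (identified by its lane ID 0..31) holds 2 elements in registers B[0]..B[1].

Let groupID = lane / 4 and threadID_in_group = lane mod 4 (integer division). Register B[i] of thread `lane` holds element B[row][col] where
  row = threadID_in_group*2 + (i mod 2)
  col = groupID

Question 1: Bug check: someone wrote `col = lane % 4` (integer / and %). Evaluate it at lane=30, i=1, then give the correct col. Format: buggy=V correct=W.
buggy=2 correct=7

`lane % 4`[30,1]->2
lane 30->30/4=7, 30 mod 4=2
i=1  r:2·2+1->5  c:7
col: 2 vs 7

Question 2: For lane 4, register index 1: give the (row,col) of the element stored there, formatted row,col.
1,1

lane 4: gid=1 (4/4), tid=0 (4%4)
i=1: r=0*2+1=1, c=gid=1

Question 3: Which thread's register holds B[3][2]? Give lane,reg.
9,1

c=2⇒gr=2  r=3⇒th=1,odd=1
L=2*4+1=9  i=1=1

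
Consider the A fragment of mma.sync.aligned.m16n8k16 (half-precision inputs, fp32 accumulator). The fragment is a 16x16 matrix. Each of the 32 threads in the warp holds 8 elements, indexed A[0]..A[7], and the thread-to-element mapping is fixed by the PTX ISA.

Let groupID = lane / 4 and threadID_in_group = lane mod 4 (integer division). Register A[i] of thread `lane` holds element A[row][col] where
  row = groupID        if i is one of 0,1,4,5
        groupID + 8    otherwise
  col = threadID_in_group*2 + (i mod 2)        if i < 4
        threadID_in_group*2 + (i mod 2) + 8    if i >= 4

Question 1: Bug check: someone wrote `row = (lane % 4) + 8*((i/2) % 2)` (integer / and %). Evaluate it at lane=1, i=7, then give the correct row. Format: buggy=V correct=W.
`(lane % 4) + 8*((i/2) % 2)`[1,7]=>9
lane 1: grp=0 (1/4), tig=1 (1%4)
i=7: r=0+8=8, c=1*2+1+8=11
row: 9 vs 8

buggy=9 correct=8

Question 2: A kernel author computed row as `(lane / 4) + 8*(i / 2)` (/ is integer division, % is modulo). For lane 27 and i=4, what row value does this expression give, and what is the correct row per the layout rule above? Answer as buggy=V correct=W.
`(lane / 4) + 8*(i / 2)`[27,4]=>22
lane 27: grp=6 (27/4), tig=3 (27%4)
i=4: r=6+0=6, c=3*2+0+8=14
row: 22 vs 6

buggy=22 correct=6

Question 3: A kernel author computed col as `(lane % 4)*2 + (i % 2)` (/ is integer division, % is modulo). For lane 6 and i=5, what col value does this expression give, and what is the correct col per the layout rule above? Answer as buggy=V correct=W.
buggy=5 correct=13

`(lane % 4)*2 + (i % 2)`[6,5]→5
lane 6→6/4=1, 6 mod 4=2
i=5  r:1+0→1  c:2·2+1+8→13
col: 5 vs 13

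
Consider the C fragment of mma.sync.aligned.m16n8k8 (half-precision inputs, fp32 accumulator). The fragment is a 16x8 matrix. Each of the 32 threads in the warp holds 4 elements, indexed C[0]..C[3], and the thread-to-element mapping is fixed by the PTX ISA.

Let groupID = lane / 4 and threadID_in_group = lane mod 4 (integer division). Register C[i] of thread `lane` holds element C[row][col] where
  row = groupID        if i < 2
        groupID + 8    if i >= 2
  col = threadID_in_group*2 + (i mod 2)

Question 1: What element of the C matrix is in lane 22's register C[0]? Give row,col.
L=22=>grp=22>>2=5, tig=22&3=2
[0]=>row 5+0=5  col 2·2+0=4

5,4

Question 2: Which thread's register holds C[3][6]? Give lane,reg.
15,0

r=3->g=3,rb=0  c=6->t=3,b0=0
L=3*4+3=15  i=0*2+0=0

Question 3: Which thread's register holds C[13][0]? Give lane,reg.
20,2

r:13=>grp=5,rB=1  c:0=>tig=0,lo=0
L=5*4+0=20  i=1*2+0=2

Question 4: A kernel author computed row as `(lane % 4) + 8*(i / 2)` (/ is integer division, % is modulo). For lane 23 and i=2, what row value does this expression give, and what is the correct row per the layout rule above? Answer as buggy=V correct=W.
buggy=11 correct=13

`(lane % 4) + 8*(i / 2)`[23,2]→11
L=23→G=23>>2=5, T=23&3=3
[2]→row 5+8=13  col 3·2+0=6
row: 11 vs 13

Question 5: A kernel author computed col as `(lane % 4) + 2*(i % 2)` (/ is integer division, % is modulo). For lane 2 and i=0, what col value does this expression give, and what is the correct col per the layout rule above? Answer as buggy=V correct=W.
`(lane % 4) + 2*(i % 2)`[2,0]⇒2
2: gr=0,th=2
[0] (0+0,2*2+0) = (0,4)
col: 2 vs 4

buggy=2 correct=4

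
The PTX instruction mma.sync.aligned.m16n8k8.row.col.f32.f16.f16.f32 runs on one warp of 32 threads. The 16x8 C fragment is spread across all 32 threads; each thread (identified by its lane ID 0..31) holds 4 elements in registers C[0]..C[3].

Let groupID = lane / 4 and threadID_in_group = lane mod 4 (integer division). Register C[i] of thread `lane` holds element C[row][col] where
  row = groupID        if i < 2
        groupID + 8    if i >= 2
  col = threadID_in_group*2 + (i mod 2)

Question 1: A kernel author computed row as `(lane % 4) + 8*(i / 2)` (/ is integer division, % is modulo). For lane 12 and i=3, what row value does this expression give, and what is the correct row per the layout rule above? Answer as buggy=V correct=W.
`(lane % 4) + 8*(i / 2)`[12,3]->8
lane 12: gid=3 (12/4), tid=0 (12%4)
i=3: r=3+8=11, c=0*2+1=1
row: 8 vs 11

buggy=8 correct=11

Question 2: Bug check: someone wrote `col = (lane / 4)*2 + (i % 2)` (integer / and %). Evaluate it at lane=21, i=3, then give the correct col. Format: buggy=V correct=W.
`(lane / 4)*2 + (i % 2)`[21,3]=>11
L=21=>grp=21>>2=5, tig=21&3=1
[3]=>row 5+8=13  col 1·2+1=3
col: 11 vs 3

buggy=11 correct=3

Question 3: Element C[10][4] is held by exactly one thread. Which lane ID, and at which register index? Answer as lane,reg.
r:10=>grp=2,rB=1  c:4=>tig=2,lo=0
L=2*4+2=10  i=1*2+0=2

10,2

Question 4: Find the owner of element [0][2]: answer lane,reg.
1,0

r=0->g=0,rb=0  c=2->t=1,b0=0
L=0*4+1=1  i=0*2+0=0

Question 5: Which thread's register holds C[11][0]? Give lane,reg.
r=11⇒gr=3,Rb=1  c=0⇒th=0,odd=0
L=3*4+0=12  i=1*2+0=2

12,2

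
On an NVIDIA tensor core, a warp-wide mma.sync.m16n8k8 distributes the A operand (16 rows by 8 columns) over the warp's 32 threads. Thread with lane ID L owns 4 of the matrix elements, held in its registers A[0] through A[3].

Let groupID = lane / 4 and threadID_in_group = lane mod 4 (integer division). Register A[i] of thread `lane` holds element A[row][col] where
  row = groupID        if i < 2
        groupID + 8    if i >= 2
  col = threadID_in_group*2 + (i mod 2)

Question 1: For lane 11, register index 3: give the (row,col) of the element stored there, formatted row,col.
11: g=2,t=3
[3] (2+8,3*2+1) = (10,7)

10,7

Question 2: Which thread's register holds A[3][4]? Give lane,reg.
14,0

r=3→G=3,rhi=0  c=4→T=2,p=0
L=3*4+2=14  i=0*2+0=0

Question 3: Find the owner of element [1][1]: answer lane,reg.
4,1

r=1→G=1,rhi=0  c=1→T=0,p=1
L=1*4+0=4  i=0*2+1=1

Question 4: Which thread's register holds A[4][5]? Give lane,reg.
r=4→G=4,rhi=0  c=5→T=2,p=1
L=4*4+2=18  i=0*2+1=1

18,1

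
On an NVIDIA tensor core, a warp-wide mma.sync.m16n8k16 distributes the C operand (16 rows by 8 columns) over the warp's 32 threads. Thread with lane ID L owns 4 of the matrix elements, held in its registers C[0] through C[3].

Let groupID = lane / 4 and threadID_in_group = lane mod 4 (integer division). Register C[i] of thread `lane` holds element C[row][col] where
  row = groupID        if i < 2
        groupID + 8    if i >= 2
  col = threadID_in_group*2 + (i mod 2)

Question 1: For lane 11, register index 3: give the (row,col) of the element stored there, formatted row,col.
10,7

L=11->g=11>>2=2, t=11&3=3
[3]->row 2+8=10  col 3·2+1=7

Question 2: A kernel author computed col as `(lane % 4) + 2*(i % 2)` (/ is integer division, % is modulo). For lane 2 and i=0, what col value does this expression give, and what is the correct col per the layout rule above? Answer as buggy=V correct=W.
buggy=2 correct=4

`(lane % 4) + 2*(i % 2)`[2,0]->2
L=2->g=2>>2=0, t=2&3=2
[0]->row 0+0=0  col 2·2+0=4
col: 2 vs 4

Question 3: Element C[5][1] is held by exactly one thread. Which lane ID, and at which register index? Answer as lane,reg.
20,1

r=5⇒gr=5,Rb=0  c=1⇒th=0,odd=1
L=5*4+0=20  i=0*2+1=1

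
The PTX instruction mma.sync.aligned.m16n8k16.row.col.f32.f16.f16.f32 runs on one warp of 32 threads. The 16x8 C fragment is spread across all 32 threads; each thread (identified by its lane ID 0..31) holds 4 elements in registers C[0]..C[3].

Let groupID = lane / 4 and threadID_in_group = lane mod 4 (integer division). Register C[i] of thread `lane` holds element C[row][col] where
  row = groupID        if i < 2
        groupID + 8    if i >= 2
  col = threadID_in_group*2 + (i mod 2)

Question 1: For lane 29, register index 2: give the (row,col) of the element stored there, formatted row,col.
15,2

29: grp=7,tig=1
[2] (7+8,1*2+0) = (15,2)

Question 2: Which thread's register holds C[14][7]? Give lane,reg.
27,3

r=14->g=6,rb=1  c=7->t=3,b0=1
L=6*4+3=27  i=1*2+1=3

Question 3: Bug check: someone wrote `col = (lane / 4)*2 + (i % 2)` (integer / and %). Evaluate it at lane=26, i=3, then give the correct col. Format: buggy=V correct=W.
`(lane / 4)*2 + (i % 2)`[26,3]=>13
lane 26=>26/4=6, 26 mod 4=2
i=3  r:6+8=>14  c:2·2+1=>5
col: 13 vs 5

buggy=13 correct=5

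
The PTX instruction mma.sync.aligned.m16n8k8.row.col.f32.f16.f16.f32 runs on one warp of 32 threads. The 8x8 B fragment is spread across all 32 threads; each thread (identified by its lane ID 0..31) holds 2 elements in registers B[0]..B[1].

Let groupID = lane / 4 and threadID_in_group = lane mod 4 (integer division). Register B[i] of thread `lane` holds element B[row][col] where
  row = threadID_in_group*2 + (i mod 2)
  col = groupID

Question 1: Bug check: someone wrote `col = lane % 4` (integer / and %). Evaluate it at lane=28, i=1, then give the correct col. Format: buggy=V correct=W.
`lane % 4`[28,1]→0
lane 28→28/4=7, 28 mod 4=0
i=1  r:2·0+1→1  c:7
col: 0 vs 7

buggy=0 correct=7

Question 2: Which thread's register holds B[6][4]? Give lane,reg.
19,0

c: 4->gid=4  r: 6->tid=3,i&1=0
L=4*4+3=19  i=0=0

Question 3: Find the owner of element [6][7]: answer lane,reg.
c: 7->gid=7  r: 6->tid=3,i&1=0
L=7*4+3=31  i=0=0

31,0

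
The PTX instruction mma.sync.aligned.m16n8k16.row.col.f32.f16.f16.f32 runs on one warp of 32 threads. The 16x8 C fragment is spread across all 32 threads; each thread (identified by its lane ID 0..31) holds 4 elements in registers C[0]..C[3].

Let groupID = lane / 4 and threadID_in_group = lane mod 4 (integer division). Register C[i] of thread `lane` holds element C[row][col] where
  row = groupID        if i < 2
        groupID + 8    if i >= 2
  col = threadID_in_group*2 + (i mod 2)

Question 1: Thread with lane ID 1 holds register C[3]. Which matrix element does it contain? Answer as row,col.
8,3

lane 1=>1/4=0, 1 mod 4=1
i=3  r:0+8=>8  c:2·1+1=>3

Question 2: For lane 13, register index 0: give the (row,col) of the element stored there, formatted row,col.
3,2

lane 13: g=3 (13/4), t=1 (13%4)
i=0: r=3+0=3, c=1*2+0=2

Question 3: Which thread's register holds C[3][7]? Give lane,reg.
r=3->g=3,rb=0  c=7->t=3,b0=1
L=3*4+3=15  i=0*2+1=1

15,1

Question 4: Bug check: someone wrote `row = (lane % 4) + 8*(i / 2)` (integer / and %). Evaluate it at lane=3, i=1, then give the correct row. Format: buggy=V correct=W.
buggy=3 correct=0

`(lane % 4) + 8*(i / 2)`[3,1]→3
3: G=0,T=3
[1] (0+0,3*2+1) = (0,7)
row: 3 vs 0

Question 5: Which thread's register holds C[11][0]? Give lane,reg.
12,2

r: 11->gid=3,r8=1  c: 0->tid=0,i&1=0
L=3*4+0=12  i=1*2+0=2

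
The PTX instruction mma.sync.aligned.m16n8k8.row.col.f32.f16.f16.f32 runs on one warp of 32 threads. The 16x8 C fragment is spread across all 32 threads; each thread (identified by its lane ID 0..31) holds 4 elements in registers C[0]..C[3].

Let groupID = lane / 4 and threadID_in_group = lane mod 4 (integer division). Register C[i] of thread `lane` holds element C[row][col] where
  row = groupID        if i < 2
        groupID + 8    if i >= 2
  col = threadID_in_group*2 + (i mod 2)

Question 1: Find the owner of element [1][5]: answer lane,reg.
6,1

r=1->g=1,rb=0  c=5->t=2,b0=1
L=1*4+2=6  i=0*2+1=1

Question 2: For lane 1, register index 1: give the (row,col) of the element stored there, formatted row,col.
0,3

L=1→G=1>>2=0, T=1&3=1
[1]→row 0+0=0  col 1·2+1=3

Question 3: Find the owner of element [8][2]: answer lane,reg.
1,2

r=8⇒gr=0,Rb=1  c=2⇒th=1,odd=0
L=0*4+1=1  i=1*2+0=2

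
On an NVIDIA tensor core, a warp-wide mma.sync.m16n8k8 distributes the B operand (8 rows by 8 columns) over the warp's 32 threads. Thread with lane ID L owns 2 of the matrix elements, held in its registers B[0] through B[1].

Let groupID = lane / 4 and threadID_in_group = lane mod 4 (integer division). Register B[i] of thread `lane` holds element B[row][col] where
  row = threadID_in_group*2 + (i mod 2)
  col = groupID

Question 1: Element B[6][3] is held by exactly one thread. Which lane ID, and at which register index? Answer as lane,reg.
c=3⇒gr=3  r=6⇒th=3,odd=0
L=3*4+3=15  i=0=0

15,0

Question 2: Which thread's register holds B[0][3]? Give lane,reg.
c=3⇒gr=3  r=0⇒th=0,odd=0
L=3*4+0=12  i=0=0

12,0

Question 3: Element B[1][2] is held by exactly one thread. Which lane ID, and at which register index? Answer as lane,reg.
c: 2->gid=2  r: 1->tid=0,i&1=1
L=2*4+0=8  i=1=1

8,1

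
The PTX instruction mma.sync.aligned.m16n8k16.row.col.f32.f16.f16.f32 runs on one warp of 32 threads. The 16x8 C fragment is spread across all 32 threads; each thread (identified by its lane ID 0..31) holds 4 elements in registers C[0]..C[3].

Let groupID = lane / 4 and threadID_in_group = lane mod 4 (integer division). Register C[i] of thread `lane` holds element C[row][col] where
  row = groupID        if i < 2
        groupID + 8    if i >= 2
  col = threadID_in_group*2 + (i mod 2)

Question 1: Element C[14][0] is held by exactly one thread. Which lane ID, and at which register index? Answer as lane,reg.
r=14->g=6,rb=1  c=0->t=0,b0=0
L=6*4+0=24  i=1*2+0=2

24,2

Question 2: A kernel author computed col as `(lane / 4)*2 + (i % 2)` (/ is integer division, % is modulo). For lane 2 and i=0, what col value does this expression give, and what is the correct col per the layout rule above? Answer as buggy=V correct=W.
buggy=0 correct=4

`(lane / 4)*2 + (i % 2)`[2,0]=>0
lane 2: grp=0 (2/4), tig=2 (2%4)
i=0: r=0+0=0, c=2*2+0=4
col: 0 vs 4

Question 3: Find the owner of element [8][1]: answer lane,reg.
0,3

r:8=>grp=0,rB=1  c:1=>tig=0,lo=1
L=0*4+0=0  i=1*2+1=3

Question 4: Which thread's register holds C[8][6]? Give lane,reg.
r=8⇒gr=0,Rb=1  c=6⇒th=3,odd=0
L=0*4+3=3  i=1*2+0=2

3,2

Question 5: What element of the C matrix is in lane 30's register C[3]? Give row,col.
15,5

lane 30: gid=7 (30/4), tid=2 (30%4)
i=3: r=7+8=15, c=2*2+1=5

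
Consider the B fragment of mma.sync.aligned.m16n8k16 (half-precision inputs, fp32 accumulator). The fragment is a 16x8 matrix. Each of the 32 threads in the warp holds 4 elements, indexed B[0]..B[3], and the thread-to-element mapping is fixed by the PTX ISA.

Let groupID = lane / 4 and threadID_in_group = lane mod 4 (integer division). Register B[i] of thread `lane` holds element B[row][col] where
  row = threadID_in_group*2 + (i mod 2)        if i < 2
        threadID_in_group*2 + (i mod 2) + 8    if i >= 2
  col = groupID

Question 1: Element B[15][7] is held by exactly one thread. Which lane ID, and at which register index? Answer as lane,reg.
31,3

c=7⇒gr=7  r=15⇒Rb=1,th=3,odd=1
L=7*4+3=31  i=1*2+1=3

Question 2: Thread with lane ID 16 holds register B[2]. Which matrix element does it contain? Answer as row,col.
8,4

lane 16: gid=4 (16/4), tid=0 (16%4)
i=2: r=0*2+0+8=8, c=gid=4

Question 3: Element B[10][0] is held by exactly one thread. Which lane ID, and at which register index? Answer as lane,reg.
1,2

c=0->g=0  r=10->rb=1,t=1,b0=0
L=0*4+1=1  i=1*2+0=2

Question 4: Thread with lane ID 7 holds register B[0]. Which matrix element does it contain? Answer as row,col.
L=7⇒gr=7>>2=1, th=7&3=3
[0]⇒row 3·2+0+0=6  col gr=1

6,1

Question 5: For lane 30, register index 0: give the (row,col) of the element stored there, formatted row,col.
lane 30: g=7 (30/4), t=2 (30%4)
i=0: r=2*2+0+0=4, c=g=7

4,7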